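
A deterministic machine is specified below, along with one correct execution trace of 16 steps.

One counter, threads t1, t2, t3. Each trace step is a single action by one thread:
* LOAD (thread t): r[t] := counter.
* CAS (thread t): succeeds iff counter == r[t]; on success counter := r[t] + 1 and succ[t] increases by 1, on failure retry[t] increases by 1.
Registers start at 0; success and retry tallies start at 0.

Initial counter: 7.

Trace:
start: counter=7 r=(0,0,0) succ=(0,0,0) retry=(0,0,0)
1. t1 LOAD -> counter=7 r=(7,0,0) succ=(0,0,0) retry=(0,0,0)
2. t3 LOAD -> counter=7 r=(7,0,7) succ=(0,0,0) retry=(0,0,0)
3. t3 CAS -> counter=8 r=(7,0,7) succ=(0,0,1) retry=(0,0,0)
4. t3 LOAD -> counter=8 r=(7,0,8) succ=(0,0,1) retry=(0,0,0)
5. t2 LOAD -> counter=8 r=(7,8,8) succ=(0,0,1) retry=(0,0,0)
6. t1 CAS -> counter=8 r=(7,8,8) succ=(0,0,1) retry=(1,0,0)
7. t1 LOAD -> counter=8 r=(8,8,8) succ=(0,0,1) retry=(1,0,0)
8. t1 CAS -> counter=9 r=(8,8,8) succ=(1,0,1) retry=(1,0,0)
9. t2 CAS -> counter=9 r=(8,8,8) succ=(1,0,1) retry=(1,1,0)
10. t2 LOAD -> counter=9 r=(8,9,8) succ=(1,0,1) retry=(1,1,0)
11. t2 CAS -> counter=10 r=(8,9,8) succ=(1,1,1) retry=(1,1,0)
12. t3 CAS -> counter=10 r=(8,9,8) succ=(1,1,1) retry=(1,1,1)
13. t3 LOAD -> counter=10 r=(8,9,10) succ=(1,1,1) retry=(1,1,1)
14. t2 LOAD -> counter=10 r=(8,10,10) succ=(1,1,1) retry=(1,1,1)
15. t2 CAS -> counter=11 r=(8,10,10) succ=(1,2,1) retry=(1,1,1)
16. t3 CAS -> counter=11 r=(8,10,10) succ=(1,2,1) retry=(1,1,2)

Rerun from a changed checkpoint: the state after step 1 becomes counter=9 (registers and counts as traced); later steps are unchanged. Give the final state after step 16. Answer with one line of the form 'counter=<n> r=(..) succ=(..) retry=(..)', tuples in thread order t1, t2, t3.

state after step 1 := counter=9 r=(7,0,0) succ=(0,0,0) retry=(0,0,0)
2. t3 LOAD -> counter=9 r=(7,0,9) succ=(0,0,0) retry=(0,0,0)
3. t3 CAS -> counter=10 r=(7,0,9) succ=(0,0,1) retry=(0,0,0)
4. t3 LOAD -> counter=10 r=(7,0,10) succ=(0,0,1) retry=(0,0,0)
5. t2 LOAD -> counter=10 r=(7,10,10) succ=(0,0,1) retry=(0,0,0)
6. t1 CAS -> counter=10 r=(7,10,10) succ=(0,0,1) retry=(1,0,0)
7. t1 LOAD -> counter=10 r=(10,10,10) succ=(0,0,1) retry=(1,0,0)
8. t1 CAS -> counter=11 r=(10,10,10) succ=(1,0,1) retry=(1,0,0)
9. t2 CAS -> counter=11 r=(10,10,10) succ=(1,0,1) retry=(1,1,0)
10. t2 LOAD -> counter=11 r=(10,11,10) succ=(1,0,1) retry=(1,1,0)
11. t2 CAS -> counter=12 r=(10,11,10) succ=(1,1,1) retry=(1,1,0)
12. t3 CAS -> counter=12 r=(10,11,10) succ=(1,1,1) retry=(1,1,1)
13. t3 LOAD -> counter=12 r=(10,11,12) succ=(1,1,1) retry=(1,1,1)
14. t2 LOAD -> counter=12 r=(10,12,12) succ=(1,1,1) retry=(1,1,1)
15. t2 CAS -> counter=13 r=(10,12,12) succ=(1,2,1) retry=(1,1,1)
16. t3 CAS -> counter=13 r=(10,12,12) succ=(1,2,1) retry=(1,1,2)

counter=13 r=(10,12,12) succ=(1,2,1) retry=(1,1,2)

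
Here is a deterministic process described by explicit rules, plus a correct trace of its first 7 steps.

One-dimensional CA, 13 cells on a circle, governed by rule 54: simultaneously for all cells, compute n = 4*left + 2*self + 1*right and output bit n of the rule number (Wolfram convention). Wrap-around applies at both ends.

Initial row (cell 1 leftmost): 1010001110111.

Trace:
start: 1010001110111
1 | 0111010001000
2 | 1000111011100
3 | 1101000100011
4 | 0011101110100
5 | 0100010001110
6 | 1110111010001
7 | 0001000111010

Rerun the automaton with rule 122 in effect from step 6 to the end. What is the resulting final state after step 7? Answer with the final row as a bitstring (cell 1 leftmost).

(re-executing steps 6..7 under rule 122; state before step 6: 0100010001110)
6 | 1010101011011
7 | 1101010111110

1101010111110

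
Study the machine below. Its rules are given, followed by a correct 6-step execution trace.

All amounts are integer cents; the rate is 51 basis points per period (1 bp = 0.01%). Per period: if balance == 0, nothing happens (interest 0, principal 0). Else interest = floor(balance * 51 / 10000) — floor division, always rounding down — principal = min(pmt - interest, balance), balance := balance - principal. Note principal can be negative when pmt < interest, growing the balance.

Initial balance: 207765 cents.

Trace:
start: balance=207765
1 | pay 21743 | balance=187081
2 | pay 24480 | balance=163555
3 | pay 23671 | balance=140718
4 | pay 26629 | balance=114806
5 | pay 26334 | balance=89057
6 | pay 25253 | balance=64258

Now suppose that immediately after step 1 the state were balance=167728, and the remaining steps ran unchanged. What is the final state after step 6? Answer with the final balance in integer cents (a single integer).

state after step 1 := balance=167728
2 | pay 24480 | balance=144103
3 | pay 23671 | balance=121166
4 | pay 26629 | balance=95154
5 | pay 26334 | balance=69305
6 | pay 25253 | balance=44405

44405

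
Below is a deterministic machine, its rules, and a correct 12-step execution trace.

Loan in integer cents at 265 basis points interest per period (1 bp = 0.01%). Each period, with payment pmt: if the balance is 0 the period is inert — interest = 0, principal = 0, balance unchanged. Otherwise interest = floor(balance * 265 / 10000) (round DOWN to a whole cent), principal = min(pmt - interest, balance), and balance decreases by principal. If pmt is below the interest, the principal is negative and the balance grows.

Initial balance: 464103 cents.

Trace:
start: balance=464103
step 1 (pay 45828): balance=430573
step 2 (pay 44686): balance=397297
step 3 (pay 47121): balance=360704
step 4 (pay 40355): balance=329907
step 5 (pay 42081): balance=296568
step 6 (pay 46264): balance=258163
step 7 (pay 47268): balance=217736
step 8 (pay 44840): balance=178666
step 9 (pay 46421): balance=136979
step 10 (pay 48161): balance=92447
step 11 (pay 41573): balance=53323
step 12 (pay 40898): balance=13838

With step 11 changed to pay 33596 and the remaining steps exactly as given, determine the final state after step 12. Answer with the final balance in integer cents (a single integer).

(re-executing from step 11 with the substitution; state before step 11: balance=92447)
step 11 (pay 33596): balance=61300
step 12 (pay 40898): balance=22026

22026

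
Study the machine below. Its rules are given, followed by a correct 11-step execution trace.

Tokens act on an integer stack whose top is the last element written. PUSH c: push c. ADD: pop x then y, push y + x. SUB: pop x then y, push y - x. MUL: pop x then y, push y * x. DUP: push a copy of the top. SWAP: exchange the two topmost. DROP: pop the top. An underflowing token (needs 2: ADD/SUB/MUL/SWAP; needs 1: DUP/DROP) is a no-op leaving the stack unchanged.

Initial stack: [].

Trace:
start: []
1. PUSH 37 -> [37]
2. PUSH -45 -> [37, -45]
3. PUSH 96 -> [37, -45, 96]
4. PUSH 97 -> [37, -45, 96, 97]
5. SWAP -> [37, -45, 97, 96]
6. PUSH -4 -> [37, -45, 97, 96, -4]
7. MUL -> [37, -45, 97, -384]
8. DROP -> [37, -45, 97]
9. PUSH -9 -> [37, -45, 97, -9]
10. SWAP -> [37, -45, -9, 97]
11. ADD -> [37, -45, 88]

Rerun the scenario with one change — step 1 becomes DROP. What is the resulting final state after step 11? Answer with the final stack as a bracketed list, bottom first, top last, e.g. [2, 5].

[-45, 88]

(re-executing from step 1 with the substitution; state before step 1: [])
1. DROP -> []
2. PUSH -45 -> [-45]
3. PUSH 96 -> [-45, 96]
4. PUSH 97 -> [-45, 96, 97]
5. SWAP -> [-45, 97, 96]
6. PUSH -4 -> [-45, 97, 96, -4]
7. MUL -> [-45, 97, -384]
8. DROP -> [-45, 97]
9. PUSH -9 -> [-45, 97, -9]
10. SWAP -> [-45, -9, 97]
11. ADD -> [-45, 88]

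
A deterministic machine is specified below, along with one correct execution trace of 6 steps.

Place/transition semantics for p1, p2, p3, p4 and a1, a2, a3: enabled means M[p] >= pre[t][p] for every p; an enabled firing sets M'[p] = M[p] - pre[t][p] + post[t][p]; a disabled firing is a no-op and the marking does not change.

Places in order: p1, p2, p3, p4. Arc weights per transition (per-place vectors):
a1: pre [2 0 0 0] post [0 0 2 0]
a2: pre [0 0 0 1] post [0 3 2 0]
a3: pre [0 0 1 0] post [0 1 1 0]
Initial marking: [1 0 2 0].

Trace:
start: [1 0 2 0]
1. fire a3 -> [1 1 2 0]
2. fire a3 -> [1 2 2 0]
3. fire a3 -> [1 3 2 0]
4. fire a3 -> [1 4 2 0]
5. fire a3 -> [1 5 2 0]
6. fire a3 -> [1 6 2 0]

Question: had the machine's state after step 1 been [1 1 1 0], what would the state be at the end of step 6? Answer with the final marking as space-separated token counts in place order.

1 6 1 0

state after step 1 := [1 1 1 0]
2. fire a3 -> [1 2 1 0]
3. fire a3 -> [1 3 1 0]
4. fire a3 -> [1 4 1 0]
5. fire a3 -> [1 5 1 0]
6. fire a3 -> [1 6 1 0]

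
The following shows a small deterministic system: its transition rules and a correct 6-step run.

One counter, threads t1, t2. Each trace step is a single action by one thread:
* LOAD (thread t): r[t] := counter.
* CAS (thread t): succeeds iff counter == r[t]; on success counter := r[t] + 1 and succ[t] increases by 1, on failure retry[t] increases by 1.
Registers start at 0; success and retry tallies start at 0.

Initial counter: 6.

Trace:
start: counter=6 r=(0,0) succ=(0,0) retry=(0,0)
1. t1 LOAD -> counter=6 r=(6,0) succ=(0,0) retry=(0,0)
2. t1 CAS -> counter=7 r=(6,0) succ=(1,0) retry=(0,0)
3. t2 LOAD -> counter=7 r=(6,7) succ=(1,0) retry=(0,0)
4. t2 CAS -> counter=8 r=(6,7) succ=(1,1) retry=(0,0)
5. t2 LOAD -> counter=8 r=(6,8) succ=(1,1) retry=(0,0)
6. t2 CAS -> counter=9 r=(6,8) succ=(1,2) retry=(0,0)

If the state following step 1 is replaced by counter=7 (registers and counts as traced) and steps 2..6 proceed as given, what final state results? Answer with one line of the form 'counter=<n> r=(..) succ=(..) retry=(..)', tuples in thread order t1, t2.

counter=9 r=(6,8) succ=(0,2) retry=(1,0)

state after step 1 := counter=7 r=(6,0) succ=(0,0) retry=(0,0)
2. t1 CAS -> counter=7 r=(6,0) succ=(0,0) retry=(1,0)
3. t2 LOAD -> counter=7 r=(6,7) succ=(0,0) retry=(1,0)
4. t2 CAS -> counter=8 r=(6,7) succ=(0,1) retry=(1,0)
5. t2 LOAD -> counter=8 r=(6,8) succ=(0,1) retry=(1,0)
6. t2 CAS -> counter=9 r=(6,8) succ=(0,2) retry=(1,0)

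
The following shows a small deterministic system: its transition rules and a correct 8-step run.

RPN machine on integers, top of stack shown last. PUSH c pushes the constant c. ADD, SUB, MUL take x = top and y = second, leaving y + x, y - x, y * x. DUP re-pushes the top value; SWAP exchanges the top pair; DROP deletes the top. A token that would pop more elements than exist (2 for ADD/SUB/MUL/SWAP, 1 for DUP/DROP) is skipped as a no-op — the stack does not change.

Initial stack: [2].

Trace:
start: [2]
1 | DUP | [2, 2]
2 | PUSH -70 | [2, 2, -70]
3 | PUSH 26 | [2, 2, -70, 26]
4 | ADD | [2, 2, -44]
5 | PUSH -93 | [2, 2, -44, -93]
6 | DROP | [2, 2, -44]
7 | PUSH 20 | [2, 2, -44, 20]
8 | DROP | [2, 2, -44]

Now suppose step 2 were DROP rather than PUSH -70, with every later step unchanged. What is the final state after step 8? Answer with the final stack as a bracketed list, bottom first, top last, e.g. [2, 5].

[28]

(re-executing from step 2 with the substitution; state before step 2: [2, 2])
2 | DROP | [2]
3 | PUSH 26 | [2, 26]
4 | ADD | [28]
5 | PUSH -93 | [28, -93]
6 | DROP | [28]
7 | PUSH 20 | [28, 20]
8 | DROP | [28]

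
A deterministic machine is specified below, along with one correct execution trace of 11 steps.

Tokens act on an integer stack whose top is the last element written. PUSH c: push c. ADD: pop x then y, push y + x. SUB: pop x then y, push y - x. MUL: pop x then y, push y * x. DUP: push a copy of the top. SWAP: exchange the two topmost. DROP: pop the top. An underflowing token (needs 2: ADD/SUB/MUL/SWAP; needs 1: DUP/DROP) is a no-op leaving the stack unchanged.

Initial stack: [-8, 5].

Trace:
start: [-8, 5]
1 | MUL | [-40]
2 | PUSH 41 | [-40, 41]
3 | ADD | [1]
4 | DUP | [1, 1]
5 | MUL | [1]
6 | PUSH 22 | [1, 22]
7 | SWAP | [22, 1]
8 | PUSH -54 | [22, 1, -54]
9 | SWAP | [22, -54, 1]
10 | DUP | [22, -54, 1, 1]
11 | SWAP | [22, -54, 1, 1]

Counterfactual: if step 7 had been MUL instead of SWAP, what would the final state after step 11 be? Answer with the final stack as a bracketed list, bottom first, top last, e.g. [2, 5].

[-54, 22, 22]

(re-executing from step 7 with the substitution; state before step 7: [1, 22])
7 | MUL | [22]
8 | PUSH -54 | [22, -54]
9 | SWAP | [-54, 22]
10 | DUP | [-54, 22, 22]
11 | SWAP | [-54, 22, 22]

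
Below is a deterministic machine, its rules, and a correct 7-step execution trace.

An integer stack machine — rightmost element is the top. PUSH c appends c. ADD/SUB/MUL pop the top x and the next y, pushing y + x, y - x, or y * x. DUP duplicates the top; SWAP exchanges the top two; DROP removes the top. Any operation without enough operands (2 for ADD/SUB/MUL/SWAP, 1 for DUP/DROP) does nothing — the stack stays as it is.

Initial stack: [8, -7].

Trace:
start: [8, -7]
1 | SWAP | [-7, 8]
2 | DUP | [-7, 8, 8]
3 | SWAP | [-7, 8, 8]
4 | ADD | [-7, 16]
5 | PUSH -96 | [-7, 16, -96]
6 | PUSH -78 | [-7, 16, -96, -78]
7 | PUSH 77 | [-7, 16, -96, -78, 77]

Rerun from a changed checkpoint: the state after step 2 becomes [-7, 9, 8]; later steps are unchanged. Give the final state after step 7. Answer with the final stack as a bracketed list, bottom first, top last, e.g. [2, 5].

state after step 2 := [-7, 9, 8]
3 | SWAP | [-7, 8, 9]
4 | ADD | [-7, 17]
5 | PUSH -96 | [-7, 17, -96]
6 | PUSH -78 | [-7, 17, -96, -78]
7 | PUSH 77 | [-7, 17, -96, -78, 77]

[-7, 17, -96, -78, 77]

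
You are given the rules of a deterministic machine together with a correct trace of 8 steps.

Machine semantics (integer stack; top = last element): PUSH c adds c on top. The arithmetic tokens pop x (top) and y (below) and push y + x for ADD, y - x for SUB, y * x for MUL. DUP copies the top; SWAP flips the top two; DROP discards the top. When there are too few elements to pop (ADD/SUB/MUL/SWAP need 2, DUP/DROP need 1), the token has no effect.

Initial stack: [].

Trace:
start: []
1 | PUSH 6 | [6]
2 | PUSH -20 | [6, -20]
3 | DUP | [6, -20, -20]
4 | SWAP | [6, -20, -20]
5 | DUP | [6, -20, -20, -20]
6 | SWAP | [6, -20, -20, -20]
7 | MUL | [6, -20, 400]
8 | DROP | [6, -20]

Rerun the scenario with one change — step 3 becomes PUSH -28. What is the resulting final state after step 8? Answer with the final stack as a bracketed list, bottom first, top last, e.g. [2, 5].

(re-executing from step 3 with the substitution; state before step 3: [6, -20])
3 | PUSH -28 | [6, -20, -28]
4 | SWAP | [6, -28, -20]
5 | DUP | [6, -28, -20, -20]
6 | SWAP | [6, -28, -20, -20]
7 | MUL | [6, -28, 400]
8 | DROP | [6, -28]

[6, -28]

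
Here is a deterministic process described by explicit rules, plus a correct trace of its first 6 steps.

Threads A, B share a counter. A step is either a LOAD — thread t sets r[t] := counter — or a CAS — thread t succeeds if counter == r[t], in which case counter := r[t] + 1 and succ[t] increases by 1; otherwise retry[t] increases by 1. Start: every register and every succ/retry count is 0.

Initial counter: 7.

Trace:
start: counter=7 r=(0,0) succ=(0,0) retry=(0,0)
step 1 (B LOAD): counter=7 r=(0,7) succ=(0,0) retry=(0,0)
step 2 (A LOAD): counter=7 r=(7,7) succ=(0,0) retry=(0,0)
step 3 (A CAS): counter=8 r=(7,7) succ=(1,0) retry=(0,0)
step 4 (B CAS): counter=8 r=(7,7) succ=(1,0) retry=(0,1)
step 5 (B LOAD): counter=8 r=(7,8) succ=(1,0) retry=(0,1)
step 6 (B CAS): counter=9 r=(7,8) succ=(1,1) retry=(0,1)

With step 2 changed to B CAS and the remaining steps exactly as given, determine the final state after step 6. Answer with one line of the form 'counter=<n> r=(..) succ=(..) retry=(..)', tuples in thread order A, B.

(re-executing from step 2 with the substitution; state before step 2: counter=7 r=(0,7) succ=(0,0) retry=(0,0))
step 2 (B CAS): counter=8 r=(0,7) succ=(0,1) retry=(0,0)
step 3 (A CAS): counter=8 r=(0,7) succ=(0,1) retry=(1,0)
step 4 (B CAS): counter=8 r=(0,7) succ=(0,1) retry=(1,1)
step 5 (B LOAD): counter=8 r=(0,8) succ=(0,1) retry=(1,1)
step 6 (B CAS): counter=9 r=(0,8) succ=(0,2) retry=(1,1)

counter=9 r=(0,8) succ=(0,2) retry=(1,1)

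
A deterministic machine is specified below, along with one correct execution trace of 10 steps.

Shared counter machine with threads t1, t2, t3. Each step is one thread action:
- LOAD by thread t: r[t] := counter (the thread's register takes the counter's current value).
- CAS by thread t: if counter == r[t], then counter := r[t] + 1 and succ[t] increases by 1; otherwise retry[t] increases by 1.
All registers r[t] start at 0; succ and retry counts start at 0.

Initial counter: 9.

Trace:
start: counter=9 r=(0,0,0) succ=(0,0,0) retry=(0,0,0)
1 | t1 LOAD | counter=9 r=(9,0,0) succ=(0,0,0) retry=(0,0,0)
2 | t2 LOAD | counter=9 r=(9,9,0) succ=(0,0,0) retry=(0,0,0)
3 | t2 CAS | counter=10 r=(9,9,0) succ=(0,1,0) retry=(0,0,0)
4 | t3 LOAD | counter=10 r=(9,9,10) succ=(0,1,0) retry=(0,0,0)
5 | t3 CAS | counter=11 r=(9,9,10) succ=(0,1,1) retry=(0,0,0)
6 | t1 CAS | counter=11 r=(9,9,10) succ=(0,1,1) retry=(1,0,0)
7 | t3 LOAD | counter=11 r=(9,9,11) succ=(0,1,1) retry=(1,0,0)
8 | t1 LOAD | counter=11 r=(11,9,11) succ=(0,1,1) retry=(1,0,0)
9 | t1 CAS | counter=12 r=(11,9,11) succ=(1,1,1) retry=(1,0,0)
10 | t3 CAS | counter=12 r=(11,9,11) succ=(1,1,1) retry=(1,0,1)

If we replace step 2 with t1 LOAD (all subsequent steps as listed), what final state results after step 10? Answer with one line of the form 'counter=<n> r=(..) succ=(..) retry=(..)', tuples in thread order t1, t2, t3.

counter=11 r=(10,0,10) succ=(1,0,1) retry=(1,1,1)

(re-executing from step 2 with the substitution; state before step 2: counter=9 r=(9,0,0) succ=(0,0,0) retry=(0,0,0))
2 | t1 LOAD | counter=9 r=(9,0,0) succ=(0,0,0) retry=(0,0,0)
3 | t2 CAS | counter=9 r=(9,0,0) succ=(0,0,0) retry=(0,1,0)
4 | t3 LOAD | counter=9 r=(9,0,9) succ=(0,0,0) retry=(0,1,0)
5 | t3 CAS | counter=10 r=(9,0,9) succ=(0,0,1) retry=(0,1,0)
6 | t1 CAS | counter=10 r=(9,0,9) succ=(0,0,1) retry=(1,1,0)
7 | t3 LOAD | counter=10 r=(9,0,10) succ=(0,0,1) retry=(1,1,0)
8 | t1 LOAD | counter=10 r=(10,0,10) succ=(0,0,1) retry=(1,1,0)
9 | t1 CAS | counter=11 r=(10,0,10) succ=(1,0,1) retry=(1,1,0)
10 | t3 CAS | counter=11 r=(10,0,10) succ=(1,0,1) retry=(1,1,1)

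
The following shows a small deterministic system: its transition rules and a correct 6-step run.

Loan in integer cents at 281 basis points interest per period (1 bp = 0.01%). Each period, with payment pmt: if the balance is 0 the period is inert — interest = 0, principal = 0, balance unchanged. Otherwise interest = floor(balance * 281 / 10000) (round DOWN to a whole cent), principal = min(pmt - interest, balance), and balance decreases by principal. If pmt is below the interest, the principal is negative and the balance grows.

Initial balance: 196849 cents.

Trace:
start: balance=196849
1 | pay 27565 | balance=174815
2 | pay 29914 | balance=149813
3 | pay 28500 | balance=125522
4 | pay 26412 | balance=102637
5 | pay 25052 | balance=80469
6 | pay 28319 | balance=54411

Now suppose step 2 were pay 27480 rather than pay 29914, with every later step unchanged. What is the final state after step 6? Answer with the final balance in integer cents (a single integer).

57130

(re-executing from step 2 with the substitution; state before step 2: balance=174815)
2 | pay 27480 | balance=152247
3 | pay 28500 | balance=128025
4 | pay 26412 | balance=105210
5 | pay 25052 | balance=83114
6 | pay 28319 | balance=57130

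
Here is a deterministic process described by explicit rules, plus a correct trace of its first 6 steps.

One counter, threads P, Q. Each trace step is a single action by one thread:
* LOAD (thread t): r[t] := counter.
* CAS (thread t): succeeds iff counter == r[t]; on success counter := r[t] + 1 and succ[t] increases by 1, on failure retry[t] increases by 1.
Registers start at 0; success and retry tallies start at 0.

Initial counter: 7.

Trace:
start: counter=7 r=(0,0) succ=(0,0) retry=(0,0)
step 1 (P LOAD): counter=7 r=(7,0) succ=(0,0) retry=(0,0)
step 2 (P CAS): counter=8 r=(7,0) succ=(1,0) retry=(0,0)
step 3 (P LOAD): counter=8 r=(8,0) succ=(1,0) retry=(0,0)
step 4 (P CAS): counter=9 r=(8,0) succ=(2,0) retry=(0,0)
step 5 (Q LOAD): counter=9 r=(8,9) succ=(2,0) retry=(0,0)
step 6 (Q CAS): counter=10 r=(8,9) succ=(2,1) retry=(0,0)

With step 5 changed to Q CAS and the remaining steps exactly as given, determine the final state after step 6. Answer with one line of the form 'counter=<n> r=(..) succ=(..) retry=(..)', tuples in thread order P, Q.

counter=9 r=(8,0) succ=(2,0) retry=(0,2)

(re-executing from step 5 with the substitution; state before step 5: counter=9 r=(8,0) succ=(2,0) retry=(0,0))
step 5 (Q CAS): counter=9 r=(8,0) succ=(2,0) retry=(0,1)
step 6 (Q CAS): counter=9 r=(8,0) succ=(2,0) retry=(0,2)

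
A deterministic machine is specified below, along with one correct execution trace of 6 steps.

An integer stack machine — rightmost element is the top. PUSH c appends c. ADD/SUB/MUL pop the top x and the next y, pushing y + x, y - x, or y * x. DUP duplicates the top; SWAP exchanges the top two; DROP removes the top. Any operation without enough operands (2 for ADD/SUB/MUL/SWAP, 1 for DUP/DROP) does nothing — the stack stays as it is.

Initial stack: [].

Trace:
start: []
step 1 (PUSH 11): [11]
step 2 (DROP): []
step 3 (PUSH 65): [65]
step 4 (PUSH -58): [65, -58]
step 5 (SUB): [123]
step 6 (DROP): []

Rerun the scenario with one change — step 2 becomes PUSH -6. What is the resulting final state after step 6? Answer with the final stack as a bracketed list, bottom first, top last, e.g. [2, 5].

[11, -6]

(re-executing from step 2 with the substitution; state before step 2: [11])
step 2 (PUSH -6): [11, -6]
step 3 (PUSH 65): [11, -6, 65]
step 4 (PUSH -58): [11, -6, 65, -58]
step 5 (SUB): [11, -6, 123]
step 6 (DROP): [11, -6]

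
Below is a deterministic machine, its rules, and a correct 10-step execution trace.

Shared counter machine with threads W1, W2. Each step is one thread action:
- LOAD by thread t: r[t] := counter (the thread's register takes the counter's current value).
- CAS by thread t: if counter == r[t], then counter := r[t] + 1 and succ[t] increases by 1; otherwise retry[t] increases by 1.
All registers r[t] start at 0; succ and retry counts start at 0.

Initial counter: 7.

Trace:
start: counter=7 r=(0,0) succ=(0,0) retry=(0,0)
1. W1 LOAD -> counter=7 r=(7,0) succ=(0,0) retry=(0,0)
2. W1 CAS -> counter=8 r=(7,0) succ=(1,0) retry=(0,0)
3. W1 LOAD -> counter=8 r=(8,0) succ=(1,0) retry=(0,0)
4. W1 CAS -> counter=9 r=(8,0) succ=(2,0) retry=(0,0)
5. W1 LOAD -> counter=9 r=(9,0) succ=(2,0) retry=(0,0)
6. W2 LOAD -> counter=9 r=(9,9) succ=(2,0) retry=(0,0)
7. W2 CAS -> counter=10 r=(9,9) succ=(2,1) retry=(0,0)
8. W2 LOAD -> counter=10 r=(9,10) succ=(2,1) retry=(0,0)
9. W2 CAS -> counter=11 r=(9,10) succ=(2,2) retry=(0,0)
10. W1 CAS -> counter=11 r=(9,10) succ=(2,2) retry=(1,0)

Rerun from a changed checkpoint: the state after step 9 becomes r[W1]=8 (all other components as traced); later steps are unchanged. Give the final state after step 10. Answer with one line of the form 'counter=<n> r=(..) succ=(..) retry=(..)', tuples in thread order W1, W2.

state after step 9 := counter=11 r=(8,10) succ=(2,2) retry=(0,0)
10. W1 CAS -> counter=11 r=(8,10) succ=(2,2) retry=(1,0)

counter=11 r=(8,10) succ=(2,2) retry=(1,0)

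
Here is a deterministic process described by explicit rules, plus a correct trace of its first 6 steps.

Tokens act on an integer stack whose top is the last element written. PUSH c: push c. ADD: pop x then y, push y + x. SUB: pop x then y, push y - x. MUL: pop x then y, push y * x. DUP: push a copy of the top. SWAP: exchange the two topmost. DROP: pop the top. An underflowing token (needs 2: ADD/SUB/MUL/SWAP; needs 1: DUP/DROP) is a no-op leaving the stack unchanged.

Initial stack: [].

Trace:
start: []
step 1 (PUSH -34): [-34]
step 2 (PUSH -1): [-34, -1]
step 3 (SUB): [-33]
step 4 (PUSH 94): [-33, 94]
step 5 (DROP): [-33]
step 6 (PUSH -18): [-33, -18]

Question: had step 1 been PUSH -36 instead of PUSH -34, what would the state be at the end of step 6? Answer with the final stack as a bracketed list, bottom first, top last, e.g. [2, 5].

[-35, -18]

(re-executing from step 1 with the substitution; state before step 1: [])
step 1 (PUSH -36): [-36]
step 2 (PUSH -1): [-36, -1]
step 3 (SUB): [-35]
step 4 (PUSH 94): [-35, 94]
step 5 (DROP): [-35]
step 6 (PUSH -18): [-35, -18]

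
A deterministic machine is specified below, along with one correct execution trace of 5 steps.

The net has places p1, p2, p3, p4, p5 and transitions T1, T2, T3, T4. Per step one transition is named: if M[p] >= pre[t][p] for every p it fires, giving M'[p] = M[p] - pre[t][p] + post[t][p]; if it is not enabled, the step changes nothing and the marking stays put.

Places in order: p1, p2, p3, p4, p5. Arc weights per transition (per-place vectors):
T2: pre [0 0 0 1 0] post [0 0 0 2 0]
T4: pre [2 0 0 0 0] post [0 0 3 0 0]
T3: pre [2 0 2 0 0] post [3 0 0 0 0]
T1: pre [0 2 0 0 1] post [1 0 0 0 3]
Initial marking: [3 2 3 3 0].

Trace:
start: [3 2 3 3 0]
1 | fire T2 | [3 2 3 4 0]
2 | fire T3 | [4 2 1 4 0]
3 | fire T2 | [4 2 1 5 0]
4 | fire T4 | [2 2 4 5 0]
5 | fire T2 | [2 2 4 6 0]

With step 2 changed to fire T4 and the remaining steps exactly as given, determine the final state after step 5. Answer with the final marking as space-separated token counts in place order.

(re-executing from step 2 with the substitution; state before step 2: [3 2 3 4 0])
2 | fire T4 | [1 2 6 4 0]
3 | fire T2 | [1 2 6 5 0]
4 | fire T4 | [1 2 6 5 0]
5 | fire T2 | [1 2 6 6 0]

1 2 6 6 0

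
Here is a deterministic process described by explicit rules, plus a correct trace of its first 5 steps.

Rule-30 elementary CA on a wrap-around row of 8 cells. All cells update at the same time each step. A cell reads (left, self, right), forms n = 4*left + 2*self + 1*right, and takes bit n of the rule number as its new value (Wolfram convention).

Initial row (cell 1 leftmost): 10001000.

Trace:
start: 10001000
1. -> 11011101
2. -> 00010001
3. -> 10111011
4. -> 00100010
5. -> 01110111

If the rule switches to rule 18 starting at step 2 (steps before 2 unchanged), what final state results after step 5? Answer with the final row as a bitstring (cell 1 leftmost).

00000000

(re-executing steps 2..5 under rule 18; state before step 2: 11011101)
2. -> 00000000
3. -> 00000000
4. -> 00000000
5. -> 00000000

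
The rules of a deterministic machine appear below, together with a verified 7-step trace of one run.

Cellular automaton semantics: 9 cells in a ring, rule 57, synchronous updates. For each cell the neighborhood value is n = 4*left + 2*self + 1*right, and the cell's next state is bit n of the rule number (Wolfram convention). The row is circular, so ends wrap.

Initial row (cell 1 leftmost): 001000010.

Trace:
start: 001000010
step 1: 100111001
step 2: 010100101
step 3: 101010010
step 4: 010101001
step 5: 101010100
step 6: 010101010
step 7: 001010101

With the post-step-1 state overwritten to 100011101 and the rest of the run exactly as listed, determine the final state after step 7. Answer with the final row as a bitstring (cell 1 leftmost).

010101101

state after step 1 := 100011101
step 2: 011010011
step 3: 110101010
step 4: 101010101
step 5: 010101011
step 6: 101010110
step 7: 010101101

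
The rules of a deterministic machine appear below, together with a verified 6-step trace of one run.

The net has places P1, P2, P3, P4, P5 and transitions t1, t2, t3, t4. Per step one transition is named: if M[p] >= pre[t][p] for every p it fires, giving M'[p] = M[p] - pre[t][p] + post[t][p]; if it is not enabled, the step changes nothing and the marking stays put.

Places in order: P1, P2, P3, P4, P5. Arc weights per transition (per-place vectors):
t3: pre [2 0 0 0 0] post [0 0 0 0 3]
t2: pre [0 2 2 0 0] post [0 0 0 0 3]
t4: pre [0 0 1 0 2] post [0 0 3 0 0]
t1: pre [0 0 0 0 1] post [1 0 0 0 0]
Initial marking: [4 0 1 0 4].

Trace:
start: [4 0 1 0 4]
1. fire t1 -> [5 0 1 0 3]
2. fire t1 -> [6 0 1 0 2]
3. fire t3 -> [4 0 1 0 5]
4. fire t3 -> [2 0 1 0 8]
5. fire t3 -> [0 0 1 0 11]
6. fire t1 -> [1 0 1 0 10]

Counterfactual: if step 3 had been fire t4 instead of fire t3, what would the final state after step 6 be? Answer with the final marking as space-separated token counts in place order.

3 0 3 0 5

(re-executing from step 3 with the substitution; state before step 3: [6 0 1 0 2])
3. fire t4 -> [6 0 3 0 0]
4. fire t3 -> [4 0 3 0 3]
5. fire t3 -> [2 0 3 0 6]
6. fire t1 -> [3 0 3 0 5]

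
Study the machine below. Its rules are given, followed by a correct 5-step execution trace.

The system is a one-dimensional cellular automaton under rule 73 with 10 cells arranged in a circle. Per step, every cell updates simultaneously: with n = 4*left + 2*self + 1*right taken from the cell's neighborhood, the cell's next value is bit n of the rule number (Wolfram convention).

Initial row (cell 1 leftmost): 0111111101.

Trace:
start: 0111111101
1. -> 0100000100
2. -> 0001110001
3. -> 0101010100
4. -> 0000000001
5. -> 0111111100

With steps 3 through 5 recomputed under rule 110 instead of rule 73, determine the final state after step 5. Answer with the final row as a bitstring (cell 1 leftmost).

(re-executing steps 3..5 under rule 110; state before step 3: 0001110001)
3. -> 0011010011
4. -> 0111110111
5. -> 1100011101

1100011101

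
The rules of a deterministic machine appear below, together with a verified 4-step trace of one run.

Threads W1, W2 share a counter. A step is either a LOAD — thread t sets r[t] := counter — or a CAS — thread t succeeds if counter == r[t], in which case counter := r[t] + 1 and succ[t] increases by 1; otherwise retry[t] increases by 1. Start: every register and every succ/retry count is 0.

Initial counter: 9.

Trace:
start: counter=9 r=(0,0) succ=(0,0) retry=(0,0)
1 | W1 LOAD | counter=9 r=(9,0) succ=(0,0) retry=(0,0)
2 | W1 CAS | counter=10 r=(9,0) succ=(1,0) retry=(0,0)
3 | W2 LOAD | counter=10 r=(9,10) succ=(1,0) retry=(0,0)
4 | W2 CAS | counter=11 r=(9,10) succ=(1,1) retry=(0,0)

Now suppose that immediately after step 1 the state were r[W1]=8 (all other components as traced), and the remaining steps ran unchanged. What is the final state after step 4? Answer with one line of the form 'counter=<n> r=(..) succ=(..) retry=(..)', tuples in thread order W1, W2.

counter=10 r=(8,9) succ=(0,1) retry=(1,0)

state after step 1 := counter=9 r=(8,0) succ=(0,0) retry=(0,0)
2 | W1 CAS | counter=9 r=(8,0) succ=(0,0) retry=(1,0)
3 | W2 LOAD | counter=9 r=(8,9) succ=(0,0) retry=(1,0)
4 | W2 CAS | counter=10 r=(8,9) succ=(0,1) retry=(1,0)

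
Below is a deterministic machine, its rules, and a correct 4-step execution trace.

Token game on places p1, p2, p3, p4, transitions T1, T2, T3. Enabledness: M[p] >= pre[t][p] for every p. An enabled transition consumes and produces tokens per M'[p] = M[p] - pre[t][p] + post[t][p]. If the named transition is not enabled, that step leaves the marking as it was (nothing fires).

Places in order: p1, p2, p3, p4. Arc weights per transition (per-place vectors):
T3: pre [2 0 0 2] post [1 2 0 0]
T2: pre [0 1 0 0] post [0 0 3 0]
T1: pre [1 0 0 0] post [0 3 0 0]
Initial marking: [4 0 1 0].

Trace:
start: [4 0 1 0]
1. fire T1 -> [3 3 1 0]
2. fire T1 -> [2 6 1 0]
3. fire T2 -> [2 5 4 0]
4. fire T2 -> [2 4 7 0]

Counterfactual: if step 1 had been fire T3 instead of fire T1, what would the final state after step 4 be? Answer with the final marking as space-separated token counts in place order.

3 1 7 0

(re-executing from step 1 with the substitution; state before step 1: [4 0 1 0])
1. fire T3 -> [4 0 1 0]
2. fire T1 -> [3 3 1 0]
3. fire T2 -> [3 2 4 0]
4. fire T2 -> [3 1 7 0]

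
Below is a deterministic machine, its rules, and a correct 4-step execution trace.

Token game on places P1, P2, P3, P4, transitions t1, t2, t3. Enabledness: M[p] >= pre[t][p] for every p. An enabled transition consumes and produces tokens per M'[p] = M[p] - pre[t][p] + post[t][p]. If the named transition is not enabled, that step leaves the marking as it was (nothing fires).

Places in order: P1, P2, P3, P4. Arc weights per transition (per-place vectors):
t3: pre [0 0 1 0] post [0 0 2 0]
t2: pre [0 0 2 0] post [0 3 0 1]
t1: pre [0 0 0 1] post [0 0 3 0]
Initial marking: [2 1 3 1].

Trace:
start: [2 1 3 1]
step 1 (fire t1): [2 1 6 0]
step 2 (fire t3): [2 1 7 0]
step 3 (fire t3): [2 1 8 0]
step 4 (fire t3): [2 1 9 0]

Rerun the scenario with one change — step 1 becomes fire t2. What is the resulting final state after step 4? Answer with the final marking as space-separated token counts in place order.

(re-executing from step 1 with the substitution; state before step 1: [2 1 3 1])
step 1 (fire t2): [2 4 1 2]
step 2 (fire t3): [2 4 2 2]
step 3 (fire t3): [2 4 3 2]
step 4 (fire t3): [2 4 4 2]

2 4 4 2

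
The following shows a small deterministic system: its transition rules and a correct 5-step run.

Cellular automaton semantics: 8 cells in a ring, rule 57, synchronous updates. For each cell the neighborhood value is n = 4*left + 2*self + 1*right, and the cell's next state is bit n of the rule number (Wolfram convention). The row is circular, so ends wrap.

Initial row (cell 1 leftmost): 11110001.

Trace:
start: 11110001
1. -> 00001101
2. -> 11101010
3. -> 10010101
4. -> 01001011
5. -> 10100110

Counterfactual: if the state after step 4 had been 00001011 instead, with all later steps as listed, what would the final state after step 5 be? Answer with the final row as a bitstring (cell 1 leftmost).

11100110

state after step 4 := 00001011
5. -> 11100110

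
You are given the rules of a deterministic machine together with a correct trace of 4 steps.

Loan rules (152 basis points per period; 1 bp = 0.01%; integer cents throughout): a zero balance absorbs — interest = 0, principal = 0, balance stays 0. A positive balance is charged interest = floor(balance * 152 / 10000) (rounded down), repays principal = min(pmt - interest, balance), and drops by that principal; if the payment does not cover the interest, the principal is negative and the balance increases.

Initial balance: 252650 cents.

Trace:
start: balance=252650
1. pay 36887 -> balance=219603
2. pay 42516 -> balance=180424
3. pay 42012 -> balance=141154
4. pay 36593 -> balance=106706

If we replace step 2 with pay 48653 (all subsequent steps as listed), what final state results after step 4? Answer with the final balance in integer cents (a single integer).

(re-executing from step 2 with the substitution; state before step 2: balance=219603)
2. pay 48653 -> balance=174287
3. pay 42012 -> balance=134924
4. pay 36593 -> balance=100381

100381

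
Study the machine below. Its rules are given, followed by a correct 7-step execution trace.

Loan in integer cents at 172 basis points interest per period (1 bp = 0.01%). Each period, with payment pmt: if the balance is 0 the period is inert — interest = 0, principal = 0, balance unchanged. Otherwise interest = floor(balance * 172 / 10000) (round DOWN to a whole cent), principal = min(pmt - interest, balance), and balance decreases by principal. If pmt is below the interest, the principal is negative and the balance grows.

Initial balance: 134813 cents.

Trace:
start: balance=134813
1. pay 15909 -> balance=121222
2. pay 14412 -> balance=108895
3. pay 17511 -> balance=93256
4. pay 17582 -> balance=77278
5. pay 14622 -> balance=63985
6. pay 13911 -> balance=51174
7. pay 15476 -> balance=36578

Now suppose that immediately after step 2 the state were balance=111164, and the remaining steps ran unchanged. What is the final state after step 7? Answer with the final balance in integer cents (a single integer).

39048

state after step 2 := balance=111164
3. pay 17511 -> balance=95565
4. pay 17582 -> balance=79626
5. pay 14622 -> balance=66373
6. pay 13911 -> balance=53603
7. pay 15476 -> balance=39048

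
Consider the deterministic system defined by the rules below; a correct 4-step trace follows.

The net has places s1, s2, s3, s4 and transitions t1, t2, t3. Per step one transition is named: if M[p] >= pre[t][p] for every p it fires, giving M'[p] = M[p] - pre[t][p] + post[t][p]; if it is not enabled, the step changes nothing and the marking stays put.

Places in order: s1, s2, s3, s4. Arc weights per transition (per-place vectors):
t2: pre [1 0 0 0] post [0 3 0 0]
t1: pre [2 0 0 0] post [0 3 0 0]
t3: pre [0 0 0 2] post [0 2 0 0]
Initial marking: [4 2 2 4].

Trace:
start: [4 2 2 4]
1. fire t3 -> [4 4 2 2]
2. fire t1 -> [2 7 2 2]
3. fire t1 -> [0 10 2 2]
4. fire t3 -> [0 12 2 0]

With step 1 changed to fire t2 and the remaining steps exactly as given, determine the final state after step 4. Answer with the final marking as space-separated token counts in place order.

1 10 2 2

(re-executing from step 1 with the substitution; state before step 1: [4 2 2 4])
1. fire t2 -> [3 5 2 4]
2. fire t1 -> [1 8 2 4]
3. fire t1 -> [1 8 2 4]
4. fire t3 -> [1 10 2 2]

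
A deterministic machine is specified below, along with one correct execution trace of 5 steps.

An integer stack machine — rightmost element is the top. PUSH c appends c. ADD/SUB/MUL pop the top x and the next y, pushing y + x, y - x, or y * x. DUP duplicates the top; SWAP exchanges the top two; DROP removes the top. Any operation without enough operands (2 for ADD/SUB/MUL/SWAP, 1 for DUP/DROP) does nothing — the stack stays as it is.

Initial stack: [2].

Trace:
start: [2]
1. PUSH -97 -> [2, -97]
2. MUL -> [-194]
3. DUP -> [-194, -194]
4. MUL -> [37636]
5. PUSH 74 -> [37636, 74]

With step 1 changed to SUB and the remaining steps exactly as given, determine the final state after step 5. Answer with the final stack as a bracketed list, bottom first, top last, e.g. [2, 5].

(re-executing from step 1 with the substitution; state before step 1: [2])
1. SUB -> [2]
2. MUL -> [2]
3. DUP -> [2, 2]
4. MUL -> [4]
5. PUSH 74 -> [4, 74]

[4, 74]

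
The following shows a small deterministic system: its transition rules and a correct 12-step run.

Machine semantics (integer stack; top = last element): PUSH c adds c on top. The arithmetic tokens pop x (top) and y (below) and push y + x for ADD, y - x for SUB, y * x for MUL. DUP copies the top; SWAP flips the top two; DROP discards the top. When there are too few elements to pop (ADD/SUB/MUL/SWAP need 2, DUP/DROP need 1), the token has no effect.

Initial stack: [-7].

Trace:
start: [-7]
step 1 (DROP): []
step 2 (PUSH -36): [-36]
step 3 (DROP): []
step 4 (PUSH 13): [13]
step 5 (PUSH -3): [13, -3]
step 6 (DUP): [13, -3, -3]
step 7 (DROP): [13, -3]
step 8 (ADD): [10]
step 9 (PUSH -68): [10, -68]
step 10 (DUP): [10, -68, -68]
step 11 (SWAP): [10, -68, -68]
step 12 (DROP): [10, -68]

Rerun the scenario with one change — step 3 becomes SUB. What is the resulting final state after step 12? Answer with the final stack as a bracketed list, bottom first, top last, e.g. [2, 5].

[-36, 10, -68]

(re-executing from step 3 with the substitution; state before step 3: [-36])
step 3 (SUB): [-36]
step 4 (PUSH 13): [-36, 13]
step 5 (PUSH -3): [-36, 13, -3]
step 6 (DUP): [-36, 13, -3, -3]
step 7 (DROP): [-36, 13, -3]
step 8 (ADD): [-36, 10]
step 9 (PUSH -68): [-36, 10, -68]
step 10 (DUP): [-36, 10, -68, -68]
step 11 (SWAP): [-36, 10, -68, -68]
step 12 (DROP): [-36, 10, -68]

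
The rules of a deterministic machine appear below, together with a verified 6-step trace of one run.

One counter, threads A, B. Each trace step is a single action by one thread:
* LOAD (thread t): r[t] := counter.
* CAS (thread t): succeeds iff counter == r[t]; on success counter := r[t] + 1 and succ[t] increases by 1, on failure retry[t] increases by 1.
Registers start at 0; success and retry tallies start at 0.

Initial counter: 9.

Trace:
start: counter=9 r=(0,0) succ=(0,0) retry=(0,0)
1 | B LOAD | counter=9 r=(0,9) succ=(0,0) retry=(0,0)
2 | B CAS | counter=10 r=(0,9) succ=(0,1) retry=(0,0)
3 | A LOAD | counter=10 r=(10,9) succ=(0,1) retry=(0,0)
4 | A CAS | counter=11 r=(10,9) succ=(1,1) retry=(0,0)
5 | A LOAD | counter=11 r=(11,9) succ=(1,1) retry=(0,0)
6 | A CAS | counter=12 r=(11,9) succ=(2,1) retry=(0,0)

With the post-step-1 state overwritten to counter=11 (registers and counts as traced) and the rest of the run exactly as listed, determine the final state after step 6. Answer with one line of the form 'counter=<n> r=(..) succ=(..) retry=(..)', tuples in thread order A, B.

counter=13 r=(12,9) succ=(2,0) retry=(0,1)

state after step 1 := counter=11 r=(0,9) succ=(0,0) retry=(0,0)
2 | B CAS | counter=11 r=(0,9) succ=(0,0) retry=(0,1)
3 | A LOAD | counter=11 r=(11,9) succ=(0,0) retry=(0,1)
4 | A CAS | counter=12 r=(11,9) succ=(1,0) retry=(0,1)
5 | A LOAD | counter=12 r=(12,9) succ=(1,0) retry=(0,1)
6 | A CAS | counter=13 r=(12,9) succ=(2,0) retry=(0,1)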